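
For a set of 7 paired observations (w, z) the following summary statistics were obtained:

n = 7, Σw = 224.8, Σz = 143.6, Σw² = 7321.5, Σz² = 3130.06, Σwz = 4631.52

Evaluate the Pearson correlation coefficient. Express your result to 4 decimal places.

r = (nΣwz − ΣwΣz) / √[(nΣw² − (Σw)²)(nΣz² − (Σz)²)]
Numerator: 7×4631.52 − 224.8×143.6 = 139.36
Denominator: √[(51250.5 − 50535.04)(21910.42 − 20620.96)] = √[715.46 × 1289.46] = 960.4983
r = 139.36 / 960.4983 ≈ 0.1451

0.1451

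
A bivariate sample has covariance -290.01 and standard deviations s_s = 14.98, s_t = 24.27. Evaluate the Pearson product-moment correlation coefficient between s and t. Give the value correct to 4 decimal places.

-0.7977

r = Cov(s,t) / (s_s · s_t) = -290.01 / (14.98 × 24.27)
  = -290.01 / 363.5646 ≈ -0.7977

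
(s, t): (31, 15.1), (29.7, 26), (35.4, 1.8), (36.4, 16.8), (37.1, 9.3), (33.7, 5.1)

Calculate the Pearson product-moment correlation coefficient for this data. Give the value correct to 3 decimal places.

n = 6, Σs = 203.3, Σt = 74.1, Σs² = 6933.31, Σt² = 1301.99, Σst = 2432.44
nΣst − ΣsΣt = 14594.64 − 15064.53 = -469.89
nΣs² − (Σs)² = 41599.86 − 41330.89 = 268.97; nΣt² − (Σt)² = 7811.94 − 5490.81 = 2321.13
r = -469.89 / √(268.97 × 2321.13) = -469.89 / 790.1356 ≈ -0.595

-0.595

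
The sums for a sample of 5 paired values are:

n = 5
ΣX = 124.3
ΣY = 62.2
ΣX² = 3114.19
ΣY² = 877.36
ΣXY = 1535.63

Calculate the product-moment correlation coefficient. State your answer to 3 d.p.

-0.213

r = (nΣXY − ΣXΣY) / √[(nΣX² − (ΣX)²)(nΣY² − (ΣY)²)]
Numerator: 5×1535.63 − 124.3×62.2 = -53.31
Denominator: √[(15570.95 − 15450.49)(4386.8 − 3868.84)] = √[120.46 × 517.96] = 249.7868
r = -53.31 / 249.7868 ≈ -0.213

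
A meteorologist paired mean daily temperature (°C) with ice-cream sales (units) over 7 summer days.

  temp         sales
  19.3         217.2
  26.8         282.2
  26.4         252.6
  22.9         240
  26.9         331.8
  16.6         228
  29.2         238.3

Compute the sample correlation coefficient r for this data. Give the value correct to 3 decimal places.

n = 7, Σx = 168.1, Σy = 1790.1, Σx² = 4163.91, Σy² = 467081.57, Σxy = 43588.14
nΣxy − ΣxΣy = 305116.98 − 300915.81 = 4201.17
nΣx² − (Σx)² = 29147.37 − 28257.61 = 889.76; nΣy² − (Σy)² = 3269570.99 − 3204458.01 = 65112.98
r = 4201.17 / √(889.76 × 65112.98) = 4201.17 / 7611.4995 ≈ 0.552

0.552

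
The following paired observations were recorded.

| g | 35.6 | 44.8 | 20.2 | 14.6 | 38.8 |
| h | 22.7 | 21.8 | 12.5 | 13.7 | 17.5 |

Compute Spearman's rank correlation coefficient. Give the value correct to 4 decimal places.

Rank g: 3, 5, 2, 1, 4
Rank h: 5, 4, 1, 2, 3
d = rank(g) − rank(h): -2, 1, 1, -1, 1; Σd² = 8
ρ = 1 − 6Σd² / [n(n²−1)] = 1 − 6×8 / (5×24) = 1 − 48/120 ≈ 0.6000

0.6000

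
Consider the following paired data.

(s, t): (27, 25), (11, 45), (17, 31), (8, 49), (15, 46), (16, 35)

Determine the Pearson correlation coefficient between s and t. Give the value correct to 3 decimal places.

n = 6, Σs = 94, Σt = 231, Σs² = 1684, Σt² = 9353, Σst = 3339
nΣst − ΣsΣt = 20034 − 21714 = -1680
nΣs² − (Σs)² = 10104 − 8836 = 1268; nΣt² − (Σt)² = 56118 − 53361 = 2757
r = -1680 / √(1268 × 2757) = -1680 / 1869.7262 ≈ -0.899

-0.899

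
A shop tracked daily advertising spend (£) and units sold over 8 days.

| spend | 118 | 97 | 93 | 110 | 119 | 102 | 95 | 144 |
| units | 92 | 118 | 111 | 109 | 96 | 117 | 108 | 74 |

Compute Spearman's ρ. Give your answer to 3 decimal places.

Rank spend: 6, 3, 1, 5, 7, 4, 2, 8
Rank units: 2, 8, 6, 5, 3, 7, 4, 1
d = rank(spend) − rank(units): 4, -5, -5, 0, 4, -3, -2, 7; Σd² = 144
ρ = 1 − 6Σd² / [n(n²−1)] = 1 − 6×144 / (8×63) = 1 − 864/504 ≈ -0.714

-0.714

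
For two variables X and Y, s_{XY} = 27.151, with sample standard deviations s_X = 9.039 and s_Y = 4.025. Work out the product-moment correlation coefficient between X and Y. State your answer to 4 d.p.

r = Cov(X,Y) / (s_X · s_Y) = 27.151 / (9.039 × 4.025)
  = 27.151 / 36.3820 ≈ 0.7463

0.7463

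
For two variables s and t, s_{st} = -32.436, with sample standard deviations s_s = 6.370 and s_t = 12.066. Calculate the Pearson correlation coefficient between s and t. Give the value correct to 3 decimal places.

-0.422

r = Cov(s,t) / (s_s · s_t) = -32.436 / (6.370 × 12.066)
  = -32.436 / 76.8604 ≈ -0.422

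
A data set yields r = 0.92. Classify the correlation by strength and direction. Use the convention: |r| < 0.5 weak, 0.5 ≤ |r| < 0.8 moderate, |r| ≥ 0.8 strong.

r = 0.92 > 0 so the relationship is positive.
|r| = 0.92, which falls in the strong range.

strong positive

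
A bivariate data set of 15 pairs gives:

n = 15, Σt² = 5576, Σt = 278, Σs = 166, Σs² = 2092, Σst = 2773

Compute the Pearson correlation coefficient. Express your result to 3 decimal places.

-0.924

r = (nΣst − ΣsΣt) / √[(nΣs² − (Σs)²)(nΣt² − (Σt)²)]
Numerator: 15×2773 − 166×278 = -4553
Denominator: √[(31380 − 27556)(83640 − 77284)] = √[3824 × 6356] = 4930.0450
r = -4553 / 4930.0450 ≈ -0.924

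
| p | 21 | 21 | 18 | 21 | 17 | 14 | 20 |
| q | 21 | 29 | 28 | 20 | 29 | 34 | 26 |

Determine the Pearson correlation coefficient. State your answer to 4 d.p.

n = 7, Σp = 132, Σq = 187, Σp² = 2532, Σq² = 5139, Σpq = 3463
nΣpq − ΣpΣq = 24241 − 24684 = -443
nΣp² − (Σp)² = 17724 − 17424 = 300; nΣq² − (Σq)² = 35973 − 34969 = 1004
r = -443 / √(300 × 1004) = -443 / 548.8169 ≈ -0.8072

-0.8072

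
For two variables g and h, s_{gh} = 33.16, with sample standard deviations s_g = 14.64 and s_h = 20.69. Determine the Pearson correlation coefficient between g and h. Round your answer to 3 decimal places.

0.109

r = Cov(g,h) / (s_g · s_h) = 33.16 / (14.64 × 20.69)
  = 33.16 / 302.9016 ≈ 0.109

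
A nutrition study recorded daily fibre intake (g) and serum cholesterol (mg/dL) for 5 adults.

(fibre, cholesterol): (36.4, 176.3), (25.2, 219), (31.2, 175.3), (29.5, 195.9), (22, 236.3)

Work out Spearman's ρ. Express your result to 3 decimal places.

Rank fibre: 5, 2, 4, 3, 1
Rank cholesterol: 2, 4, 1, 3, 5
d = rank(fibre) − rank(cholesterol): 3, -2, 3, 0, -4; Σd² = 38
ρ = 1 − 6Σd² / [n(n²−1)] = 1 − 6×38 / (5×24) = 1 − 228/120 ≈ -0.900

-0.900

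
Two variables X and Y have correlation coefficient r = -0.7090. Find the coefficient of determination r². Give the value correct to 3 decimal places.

r² = (-0.7090)² = 0.503

0.503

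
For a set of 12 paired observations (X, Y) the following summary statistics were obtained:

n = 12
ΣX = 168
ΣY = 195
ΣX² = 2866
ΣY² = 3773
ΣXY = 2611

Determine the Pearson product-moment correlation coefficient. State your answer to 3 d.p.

r = (nΣXY − ΣXΣY) / √[(nΣX² − (ΣX)²)(nΣY² − (ΣY)²)]
Numerator: 12×2611 − 168×195 = -1428
Denominator: √[(34392 − 28224)(45276 − 38025)] = √[6168 × 7251] = 6687.6130
r = -1428 / 6687.6130 ≈ -0.214

-0.214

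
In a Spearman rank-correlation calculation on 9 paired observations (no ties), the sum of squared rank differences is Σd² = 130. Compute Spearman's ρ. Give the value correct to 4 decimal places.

-0.0833

ρ = 1 − 6Σd² / [n(n²−1)] = 1 − 6×130 / (9×80)
  = 1 − 780/720 = 1 − 1.08333 ≈ -0.0833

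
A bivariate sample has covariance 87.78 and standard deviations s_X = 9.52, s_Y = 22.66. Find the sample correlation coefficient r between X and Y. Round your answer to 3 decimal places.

0.407

r = Cov(X,Y) / (s_X · s_Y) = 87.78 / (9.52 × 22.66)
  = 87.78 / 215.7232 ≈ 0.407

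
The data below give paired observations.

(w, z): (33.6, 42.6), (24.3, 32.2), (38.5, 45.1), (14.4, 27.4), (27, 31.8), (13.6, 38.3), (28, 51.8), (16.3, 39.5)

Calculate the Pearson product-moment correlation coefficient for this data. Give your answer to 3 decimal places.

0.522

n = 8, Σw = 195.7, Σz = 308.7, Σw² = 5372.71, Σz² = 12357.99, Σwz = 7818.46
nΣwz − ΣwΣz = 62547.68 − 60412.59 = 2135.09
nΣw² − (Σw)² = 42981.68 − 38298.49 = 4683.19; nΣz² − (Σz)² = 98863.92 − 95295.69 = 3568.23
r = 2135.09 / √(4683.19 × 3568.23) = 2135.09 / 4087.8722 ≈ 0.522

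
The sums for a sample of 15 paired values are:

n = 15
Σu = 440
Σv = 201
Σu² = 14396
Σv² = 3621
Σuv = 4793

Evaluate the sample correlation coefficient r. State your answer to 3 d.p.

r = (nΣuv − ΣuΣv) / √[(nΣu² − (Σu)²)(nΣv² − (Σv)²)]
Numerator: 15×4793 − 440×201 = -16545
Denominator: √[(215940 − 193600)(54315 − 40401)] = √[22340 × 13914] = 17630.6200
r = -16545 / 17630.6200 ≈ -0.938

-0.938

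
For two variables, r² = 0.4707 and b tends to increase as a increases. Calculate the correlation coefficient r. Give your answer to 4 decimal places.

0.6861

|r| = √0.4707 = 0.6861
The association is positive, so r = 0.6861.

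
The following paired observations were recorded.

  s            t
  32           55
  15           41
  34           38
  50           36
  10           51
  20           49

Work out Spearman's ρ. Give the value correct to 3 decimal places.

-0.600

Rank s: 4, 2, 5, 6, 1, 3
Rank t: 6, 3, 2, 1, 5, 4
d = rank(s) − rank(t): -2, -1, 3, 5, -4, -1; Σd² = 56
ρ = 1 − 6Σd² / [n(n²−1)] = 1 − 6×56 / (6×35) = 1 − 336/210 ≈ -0.600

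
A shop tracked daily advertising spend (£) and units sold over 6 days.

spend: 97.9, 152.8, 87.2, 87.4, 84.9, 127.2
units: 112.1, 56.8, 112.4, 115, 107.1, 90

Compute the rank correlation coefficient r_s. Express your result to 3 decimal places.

-0.600

Rank spend: 4, 6, 2, 3, 1, 5
Rank units: 4, 1, 5, 6, 3, 2
d = rank(spend) − rank(units): 0, 5, -3, -3, -2, 3; Σd² = 56
ρ = 1 − 6Σd² / [n(n²−1)] = 1 − 6×56 / (6×35) = 1 − 336/210 ≈ -0.600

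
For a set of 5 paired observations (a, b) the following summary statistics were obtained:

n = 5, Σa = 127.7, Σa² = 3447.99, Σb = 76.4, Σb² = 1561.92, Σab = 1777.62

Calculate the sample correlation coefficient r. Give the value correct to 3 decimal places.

-0.640

r = (nΣab − ΣaΣb) / √[(nΣa² − (Σa)²)(nΣb² − (Σb)²)]
Numerator: 5×1777.62 − 127.7×76.4 = -868.18
Denominator: √[(17239.95 − 16307.29)(7809.6 − 5836.96)] = √[932.66 × 1972.64] = 1356.3932
r = -868.18 / 1356.3932 ≈ -0.640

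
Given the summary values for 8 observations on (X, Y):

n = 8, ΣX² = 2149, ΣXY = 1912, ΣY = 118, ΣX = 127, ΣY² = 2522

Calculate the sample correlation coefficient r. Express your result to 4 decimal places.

0.1203

r = (nΣXY − ΣXΣY) / √[(nΣX² − (ΣX)²)(nΣY² − (ΣY)²)]
Numerator: 8×1912 − 127×118 = 310
Denominator: √[(17192 − 16129)(20176 − 13924)] = √[1063 × 6252] = 2577.9597
r = 310 / 2577.9597 ≈ 0.1203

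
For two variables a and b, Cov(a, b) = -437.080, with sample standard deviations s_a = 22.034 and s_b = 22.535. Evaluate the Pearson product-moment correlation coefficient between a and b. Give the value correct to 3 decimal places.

-0.880

r = Cov(a,b) / (s_a · s_b) = -437.080 / (22.034 × 22.535)
  = -437.080 / 496.5362 ≈ -0.880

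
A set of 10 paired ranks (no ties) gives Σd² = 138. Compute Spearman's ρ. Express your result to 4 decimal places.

0.1636

ρ = 1 − 6Σd² / [n(n²−1)] = 1 − 6×138 / (10×99)
  = 1 − 828/990 = 1 − 0.83636 ≈ 0.1636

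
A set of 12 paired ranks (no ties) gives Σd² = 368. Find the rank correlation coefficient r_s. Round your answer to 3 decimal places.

-0.287

ρ = 1 − 6Σd² / [n(n²−1)] = 1 − 6×368 / (12×143)
  = 1 − 2208/1716 = 1 − 1.2867 ≈ -0.287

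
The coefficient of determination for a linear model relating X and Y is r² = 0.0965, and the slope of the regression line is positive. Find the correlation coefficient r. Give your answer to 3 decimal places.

|r| = √0.0965 = 0.311
The association is positive, so r = 0.311.

0.311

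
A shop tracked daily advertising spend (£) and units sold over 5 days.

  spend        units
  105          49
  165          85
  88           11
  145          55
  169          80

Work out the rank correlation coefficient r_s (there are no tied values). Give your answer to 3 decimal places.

0.900

Rank spend: 2, 4, 1, 3, 5
Rank units: 2, 5, 1, 3, 4
d = rank(spend) − rank(units): 0, -1, 0, 0, 1; Σd² = 2
ρ = 1 − 6Σd² / [n(n²−1)] = 1 − 6×2 / (5×24) = 1 − 12/120 ≈ 0.900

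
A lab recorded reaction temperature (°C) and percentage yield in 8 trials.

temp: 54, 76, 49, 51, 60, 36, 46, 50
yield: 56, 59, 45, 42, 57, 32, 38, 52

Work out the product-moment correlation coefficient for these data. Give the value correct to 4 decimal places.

0.8435

n = 8, Σx = 422, Σy = 381, Σx² = 23206, Σy² = 18827, Σxy = 20775
nΣxy − ΣxΣy = 166200 − 160782 = 5418
nΣx² − (Σx)² = 185648 − 178084 = 7564; nΣy² − (Σy)² = 150616 − 145161 = 5455
r = 5418 / √(7564 × 5455) = 5418 / 6423.5208 ≈ 0.8435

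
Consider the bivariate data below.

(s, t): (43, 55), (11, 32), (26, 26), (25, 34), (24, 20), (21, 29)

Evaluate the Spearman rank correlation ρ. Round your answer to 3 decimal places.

Rank s: 6, 1, 5, 4, 3, 2
Rank t: 6, 4, 2, 5, 1, 3
d = rank(s) − rank(t): 0, -3, 3, -1, 2, -1; Σd² = 24
ρ = 1 − 6Σd² / [n(n²−1)] = 1 − 6×24 / (6×35) = 1 − 144/210 ≈ 0.314

0.314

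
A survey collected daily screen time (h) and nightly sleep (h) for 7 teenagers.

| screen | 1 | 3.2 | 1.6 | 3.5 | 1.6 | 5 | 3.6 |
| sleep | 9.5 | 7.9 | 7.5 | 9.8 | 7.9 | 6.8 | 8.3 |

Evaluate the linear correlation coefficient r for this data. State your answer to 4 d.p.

-0.3417

n = 7, Σx = 19.5, Σy = 57.7, Σx² = 66.57, Σy² = 482.49, Σxy = 157.6
nΣxy − ΣxΣy = 1103.2 − 1125.15 = -21.95
nΣx² − (Σx)² = 465.99 − 380.25 = 85.74; nΣy² − (Σy)² = 3377.43 − 3329.29 = 48.14
r = -21.95 / √(85.74 × 48.14) = -21.95 / 64.2458 ≈ -0.3417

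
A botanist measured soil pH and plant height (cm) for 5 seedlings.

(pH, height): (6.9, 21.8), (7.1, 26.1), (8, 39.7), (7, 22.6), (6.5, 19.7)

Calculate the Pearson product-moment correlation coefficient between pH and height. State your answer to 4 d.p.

0.9772

n = 5, Σx = 35.5, Σy = 129.9, Σx² = 253.27, Σy² = 3631.39, Σxy = 939.58
nΣxy − ΣxΣy = 4697.9 − 4611.45 = 86.45
nΣx² − (Σx)² = 1266.35 − 1260.25 = 6.1; nΣy² − (Σy)² = 18156.95 − 16874.01 = 1282.94
r = 86.45 / √(6.1 × 1282.94) = 86.45 / 88.4643 ≈ 0.9772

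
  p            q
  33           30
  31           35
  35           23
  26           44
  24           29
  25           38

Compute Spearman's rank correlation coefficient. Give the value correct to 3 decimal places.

Rank p: 5, 4, 6, 3, 1, 2
Rank q: 3, 4, 1, 6, 2, 5
d = rank(p) − rank(q): 2, 0, 5, -3, -1, -3; Σd² = 48
ρ = 1 − 6Σd² / [n(n²−1)] = 1 − 6×48 / (6×35) = 1 − 288/210 ≈ -0.371

-0.371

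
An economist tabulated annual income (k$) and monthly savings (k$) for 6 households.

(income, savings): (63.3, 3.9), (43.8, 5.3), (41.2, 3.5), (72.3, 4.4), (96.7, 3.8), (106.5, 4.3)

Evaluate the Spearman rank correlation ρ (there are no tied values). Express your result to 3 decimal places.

Rank income: 3, 2, 1, 4, 5, 6
Rank savings: 3, 6, 1, 5, 2, 4
d = rank(income) − rank(savings): 0, -4, 0, -1, 3, 2; Σd² = 30
ρ = 1 − 6Σd² / [n(n²−1)] = 1 − 6×30 / (6×35) = 1 − 180/210 ≈ 0.143

0.143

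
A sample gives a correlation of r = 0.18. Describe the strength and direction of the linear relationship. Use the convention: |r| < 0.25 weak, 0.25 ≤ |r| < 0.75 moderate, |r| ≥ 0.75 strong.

r = 0.18 > 0 so the relationship is positive.
|r| = 0.18, which falls in the weak range.

weak positive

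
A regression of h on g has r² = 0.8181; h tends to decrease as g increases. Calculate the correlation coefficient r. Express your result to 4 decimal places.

-0.9045

|r| = √0.8181 = 0.9045
The association is negative, so r = −0.9045.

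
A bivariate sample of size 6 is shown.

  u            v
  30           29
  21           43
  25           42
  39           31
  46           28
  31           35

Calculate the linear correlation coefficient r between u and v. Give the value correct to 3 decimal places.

-0.839

n = 6, Σu = 192, Σv = 208, Σu² = 6564, Σv² = 7424, Σuv = 6405
nΣuv − ΣuΣv = 38430 − 39936 = -1506
nΣu² − (Σu)² = 39384 − 36864 = 2520; nΣv² − (Σv)² = 44544 − 43264 = 1280
r = -1506 / √(2520 × 1280) = -1506 / 1795.9955 ≈ -0.839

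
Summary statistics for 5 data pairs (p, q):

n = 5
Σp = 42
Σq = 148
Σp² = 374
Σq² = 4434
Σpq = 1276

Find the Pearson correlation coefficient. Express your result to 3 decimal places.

r = (nΣpq − ΣpΣq) / √[(nΣp² − (Σp)²)(nΣq² − (Σq)²)]
Numerator: 5×1276 − 42×148 = 164
Denominator: √[(1870 − 1764)(22170 − 21904)] = √[106 × 266] = 167.9166
r = 164 / 167.9166 ≈ 0.977

0.977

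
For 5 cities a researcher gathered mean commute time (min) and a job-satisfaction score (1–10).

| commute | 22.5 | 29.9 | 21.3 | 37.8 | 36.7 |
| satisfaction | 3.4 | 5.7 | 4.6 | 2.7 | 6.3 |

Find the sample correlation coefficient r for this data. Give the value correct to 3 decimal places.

0.115

n = 5, Σx = 148.2, Σy = 22.7, Σx² = 4629.68, Σy² = 112.19, Σxy = 678.18
nΣxy − ΣxΣy = 3390.9 − 3364.14 = 26.76
nΣx² − (Σx)² = 23148.4 − 21963.24 = 1185.16; nΣy² − (Σy)² = 560.95 − 515.29 = 45.66
r = 26.76 / √(1185.16 × 45.66) = 26.76 / 232.6250 ≈ 0.115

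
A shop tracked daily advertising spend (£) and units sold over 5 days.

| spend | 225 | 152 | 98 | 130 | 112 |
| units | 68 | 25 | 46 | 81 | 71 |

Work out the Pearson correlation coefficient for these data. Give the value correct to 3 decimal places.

n = 5, Σx = 717, Σy = 291, Σx² = 112777, Σy² = 18967, Σxy = 42090
nΣxy − ΣxΣy = 210450 − 208647 = 1803
nΣx² − (Σx)² = 563885 − 514089 = 49796; nΣy² − (Σy)² = 94835 − 84681 = 10154
r = 1803 / √(49796 × 10154) = 1803 / 22486.1865 ≈ 0.080

0.080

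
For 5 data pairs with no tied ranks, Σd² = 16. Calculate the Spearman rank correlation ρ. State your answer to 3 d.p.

ρ = 1 − 6Σd² / [n(n²−1)] = 1 − 6×16 / (5×24)
  = 1 − 96/120 = 1 − 0.8000 ≈ 0.200

0.200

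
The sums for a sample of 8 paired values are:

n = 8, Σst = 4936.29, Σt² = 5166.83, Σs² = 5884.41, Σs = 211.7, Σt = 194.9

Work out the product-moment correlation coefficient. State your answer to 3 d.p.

r = (nΣst − ΣsΣt) / √[(nΣs² − (Σs)²)(nΣt² − (Σt)²)]
Numerator: 8×4936.29 − 211.7×194.9 = -1770.01
Denominator: √[(47075.28 − 44816.89)(41334.64 − 37986.01)] = √[2258.39 × 3348.63] = 2750.0023
r = -1770.01 / 2750.0023 ≈ -0.644

-0.644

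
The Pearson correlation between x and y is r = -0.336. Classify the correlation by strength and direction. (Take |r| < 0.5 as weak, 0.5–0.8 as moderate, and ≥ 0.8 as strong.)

weak negative

r = -0.336 < 0 so the relationship is negative.
|r| = 0.336, which falls in the weak range.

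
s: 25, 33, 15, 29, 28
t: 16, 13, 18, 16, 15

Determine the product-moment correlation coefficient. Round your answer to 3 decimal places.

n = 5, Σs = 130, Σt = 78, Σs² = 3564, Σt² = 1230, Σst = 1983
nΣst − ΣsΣt = 9915 − 10140 = -225
nΣs² − (Σs)² = 17820 − 16900 = 920; nΣt² − (Σt)² = 6150 − 6084 = 66
r = -225 / √(920 × 66) = -225 / 246.4143 ≈ -0.913

-0.913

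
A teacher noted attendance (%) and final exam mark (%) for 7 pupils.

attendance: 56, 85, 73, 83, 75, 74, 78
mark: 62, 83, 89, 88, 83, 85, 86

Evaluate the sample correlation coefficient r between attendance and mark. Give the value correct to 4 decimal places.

n = 7, Σx = 524, Σy = 576, Σx² = 39764, Σy² = 47908, Σxy = 43551
nΣxy − ΣxΣy = 304857 − 301824 = 3033
nΣx² − (Σx)² = 278348 − 274576 = 3772; nΣy² − (Σy)² = 335356 − 331776 = 3580
r = 3033 / √(3772 × 3580) = 3033 / 3674.7462 ≈ 0.8254

0.8254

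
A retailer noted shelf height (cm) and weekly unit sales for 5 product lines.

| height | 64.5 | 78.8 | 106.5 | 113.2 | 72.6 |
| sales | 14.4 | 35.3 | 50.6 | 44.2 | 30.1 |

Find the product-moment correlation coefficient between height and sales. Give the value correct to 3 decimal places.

n = 5, Σx = 435.6, Σy = 174.6, Σx² = 39796.94, Σy² = 6873.46, Σxy = 16288.04
nΣxy − ΣxΣy = 81440.2 − 76055.76 = 5384.44
nΣx² − (Σx)² = 198984.7 − 189747.36 = 9237.34; nΣy² − (Σy)² = 34367.3 − 30485.16 = 3882.14
r = 5384.44 / √(9237.34 × 3882.14) = 5384.44 / 5988.3760 ≈ 0.899

0.899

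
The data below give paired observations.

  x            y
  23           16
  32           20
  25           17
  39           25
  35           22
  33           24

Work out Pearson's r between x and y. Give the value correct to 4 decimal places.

n = 6, Σx = 187, Σy = 124, Σx² = 6013, Σy² = 2630, Σxy = 3970
nΣxy − ΣxΣy = 23820 − 23188 = 632
nΣx² − (Σx)² = 36078 − 34969 = 1109; nΣy² − (Σy)² = 15780 − 15376 = 404
r = 632 / √(1109 × 404) = 632 / 669.3549 ≈ 0.9442

0.9442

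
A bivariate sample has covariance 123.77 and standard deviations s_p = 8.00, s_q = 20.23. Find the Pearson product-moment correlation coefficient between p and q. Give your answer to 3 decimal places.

r = Cov(p,q) / (s_p · s_q) = 123.77 / (8.00 × 20.23)
  = 123.77 / 161.8400 ≈ 0.765

0.765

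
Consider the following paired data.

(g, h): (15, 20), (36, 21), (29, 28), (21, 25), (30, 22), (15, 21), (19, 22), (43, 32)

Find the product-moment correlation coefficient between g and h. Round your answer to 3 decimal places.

0.654

n = 8, Σg = 208, Σh = 191, Σg² = 6138, Σh² = 4683, Σgh = 5162
nΣgh − ΣgΣh = 41296 − 39728 = 1568
nΣg² − (Σg)² = 49104 − 43264 = 5840; nΣh² − (Σh)² = 37464 − 36481 = 983
r = 1568 / √(5840 × 983) = 1568 / 2395.9800 ≈ 0.654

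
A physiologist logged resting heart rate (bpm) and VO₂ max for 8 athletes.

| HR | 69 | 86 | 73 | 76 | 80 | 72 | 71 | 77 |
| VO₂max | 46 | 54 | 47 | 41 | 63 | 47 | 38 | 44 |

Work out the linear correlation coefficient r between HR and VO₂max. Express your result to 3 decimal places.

0.610

n = 8, Σx = 604, Σy = 380, Σx² = 45816, Σy² = 18480, Σxy = 28875
nΣxy − ΣxΣy = 231000 − 229520 = 1480
nΣx² − (Σx)² = 366528 − 364816 = 1712; nΣy² − (Σy)² = 147840 − 144400 = 3440
r = 1480 / √(1712 × 3440) = 1480 / 2426.7839 ≈ 0.610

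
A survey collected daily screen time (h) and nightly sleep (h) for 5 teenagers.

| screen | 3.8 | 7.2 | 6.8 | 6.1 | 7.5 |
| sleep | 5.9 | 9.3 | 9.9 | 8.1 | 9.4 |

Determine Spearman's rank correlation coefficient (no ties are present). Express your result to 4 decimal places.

Rank screen: 1, 4, 3, 2, 5
Rank sleep: 1, 3, 5, 2, 4
d = rank(screen) − rank(sleep): 0, 1, -2, 0, 1; Σd² = 6
ρ = 1 − 6Σd² / [n(n²−1)] = 1 − 6×6 / (5×24) = 1 − 36/120 ≈ 0.7000

0.7000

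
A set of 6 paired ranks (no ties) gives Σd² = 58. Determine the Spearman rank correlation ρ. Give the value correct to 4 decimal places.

-0.6571

ρ = 1 − 6Σd² / [n(n²−1)] = 1 − 6×58 / (6×35)
  = 1 − 348/210 = 1 − 1.65714 ≈ -0.6571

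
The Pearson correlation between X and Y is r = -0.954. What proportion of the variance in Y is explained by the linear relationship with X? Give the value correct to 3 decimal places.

0.910

r² = (-0.954)² = 0.910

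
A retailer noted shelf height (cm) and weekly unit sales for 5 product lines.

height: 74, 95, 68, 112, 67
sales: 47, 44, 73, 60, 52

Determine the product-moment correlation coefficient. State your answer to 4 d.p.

n = 5, Σx = 416, Σy = 276, Σx² = 36158, Σy² = 15778, Σxy = 22826
nΣxy − ΣxΣy = 114130 − 114816 = -686
nΣx² − (Σx)² = 180790 − 173056 = 7734; nΣy² − (Σy)² = 78890 − 76176 = 2714
r = -686 / √(7734 × 2714) = -686 / 4581.4928 ≈ -0.1497

-0.1497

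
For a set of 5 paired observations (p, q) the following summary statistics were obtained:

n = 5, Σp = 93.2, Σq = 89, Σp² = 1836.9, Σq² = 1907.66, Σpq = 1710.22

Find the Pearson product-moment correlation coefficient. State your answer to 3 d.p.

0.286

r = (nΣpq − ΣpΣq) / √[(nΣp² − (Σp)²)(nΣq² − (Σq)²)]
Numerator: 5×1710.22 − 93.2×89 = 256.3
Denominator: √[(9184.5 − 8686.24)(9538.3 − 7921)] = √[498.26 × 1617.3] = 897.6836
r = 256.3 / 897.6836 ≈ 0.286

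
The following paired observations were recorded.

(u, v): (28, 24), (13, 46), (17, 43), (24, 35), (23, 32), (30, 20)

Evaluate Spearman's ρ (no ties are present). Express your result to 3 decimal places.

-0.943

Rank u: 5, 1, 2, 4, 3, 6
Rank v: 2, 6, 5, 4, 3, 1
d = rank(u) − rank(v): 3, -5, -3, 0, 0, 5; Σd² = 68
ρ = 1 − 6Σd² / [n(n²−1)] = 1 − 6×68 / (6×35) = 1 − 408/210 ≈ -0.943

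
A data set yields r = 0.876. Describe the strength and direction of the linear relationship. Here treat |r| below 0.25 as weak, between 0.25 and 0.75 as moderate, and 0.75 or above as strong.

r = 0.876 > 0 so the relationship is positive.
|r| = 0.876, which falls in the strong range.

strong positive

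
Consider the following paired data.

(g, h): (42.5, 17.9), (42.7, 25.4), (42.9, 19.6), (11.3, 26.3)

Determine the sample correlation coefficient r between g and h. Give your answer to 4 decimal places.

-0.6372

n = 4, Σg = 139.4, Σh = 89.2, Σg² = 5597.64, Σh² = 2041.42, Σgh = 2983.36
nΣgh − ΣgΣh = 11933.44 − 12434.48 = -501.04
nΣg² − (Σg)² = 22390.56 − 19432.36 = 2958.2; nΣh² − (Σh)² = 8165.68 − 7956.64 = 209.04
r = -501.04 / √(2958.2 × 209.04) = -501.04 / 786.3728 ≈ -0.6372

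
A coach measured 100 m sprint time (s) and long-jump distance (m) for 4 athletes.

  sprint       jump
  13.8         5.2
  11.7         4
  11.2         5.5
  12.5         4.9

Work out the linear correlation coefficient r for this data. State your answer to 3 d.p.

n = 4, Σx = 49.2, Σy = 19.6, Σx² = 609.02, Σy² = 97.3, Σxy = 241.41
nΣxy − ΣxΣy = 965.64 − 964.32 = 1.32
nΣx² − (Σx)² = 2436.08 − 2420.64 = 15.44; nΣy² − (Σy)² = 389.2 − 384.16 = 5.04
r = 1.32 / √(15.44 × 5.04) = 1.32 / 8.8214 ≈ 0.150

0.150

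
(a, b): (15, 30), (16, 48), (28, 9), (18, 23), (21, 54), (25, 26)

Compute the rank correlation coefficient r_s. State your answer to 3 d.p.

Rank a: 1, 2, 6, 3, 4, 5
Rank b: 4, 5, 1, 2, 6, 3
d = rank(a) − rank(b): -3, -3, 5, 1, -2, 2; Σd² = 52
ρ = 1 − 6Σd² / [n(n²−1)] = 1 − 6×52 / (6×35) = 1 − 312/210 ≈ -0.486

-0.486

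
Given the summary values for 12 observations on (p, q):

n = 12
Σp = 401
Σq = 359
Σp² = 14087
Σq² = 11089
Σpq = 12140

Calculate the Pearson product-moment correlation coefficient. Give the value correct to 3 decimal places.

0.293

r = (nΣpq − ΣpΣq) / √[(nΣp² − (Σp)²)(nΣq² − (Σq)²)]
Numerator: 12×12140 − 401×359 = 1721
Denominator: √[(169044 − 160801)(133068 − 128881)] = √[8243 × 4187] = 5874.8141
r = 1721 / 5874.8141 ≈ 0.293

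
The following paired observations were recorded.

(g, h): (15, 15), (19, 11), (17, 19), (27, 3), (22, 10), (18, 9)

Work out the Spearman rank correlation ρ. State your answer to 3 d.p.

Rank g: 1, 4, 2, 6, 5, 3
Rank h: 5, 4, 6, 1, 3, 2
d = rank(g) − rank(h): -4, 0, -4, 5, 2, 1; Σd² = 62
ρ = 1 − 6Σd² / [n(n²−1)] = 1 − 6×62 / (6×35) = 1 − 372/210 ≈ -0.771

-0.771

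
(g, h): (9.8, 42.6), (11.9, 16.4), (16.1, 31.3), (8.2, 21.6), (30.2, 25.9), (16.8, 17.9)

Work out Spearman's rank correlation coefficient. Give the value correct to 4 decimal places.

Rank g: 2, 3, 4, 1, 6, 5
Rank h: 6, 1, 5, 3, 4, 2
d = rank(g) − rank(h): -4, 2, -1, -2, 2, 3; Σd² = 38
ρ = 1 − 6Σd² / [n(n²−1)] = 1 − 6×38 / (6×35) = 1 − 228/210 ≈ -0.0857

-0.0857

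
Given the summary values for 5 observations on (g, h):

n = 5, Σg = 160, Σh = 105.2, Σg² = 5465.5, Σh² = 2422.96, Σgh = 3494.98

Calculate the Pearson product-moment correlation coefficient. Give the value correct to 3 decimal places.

0.478

r = (nΣgh − ΣgΣh) / √[(nΣg² − (Σg)²)(nΣh² − (Σh)²)]
Numerator: 5×3494.98 − 160×105.2 = 642.9
Denominator: √[(27327.5 − 25600)(12114.8 − 11067.04)] = √[1727.5 × 1047.76] = 1345.3644
r = 642.9 / 1345.3644 ≈ 0.478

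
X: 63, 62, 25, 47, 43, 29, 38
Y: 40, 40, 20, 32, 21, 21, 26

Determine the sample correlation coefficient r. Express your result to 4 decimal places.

0.9334

n = 7, ΣX = 307, ΣY = 200, ΣX² = 14781, ΣY² = 6182, ΣXY = 9504
nΣXY − ΣXΣY = 66528 − 61400 = 5128
nΣX² − (ΣX)² = 103467 − 94249 = 9218; nΣY² − (ΣY)² = 43274 − 40000 = 3274
r = 5128 / √(9218 × 3274) = 5128 / 5493.6083 ≈ 0.9334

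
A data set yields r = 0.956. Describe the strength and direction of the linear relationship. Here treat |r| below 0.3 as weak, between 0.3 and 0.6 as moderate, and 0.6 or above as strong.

r = 0.956 > 0 so the relationship is positive.
|r| = 0.956, which falls in the strong range.

strong positive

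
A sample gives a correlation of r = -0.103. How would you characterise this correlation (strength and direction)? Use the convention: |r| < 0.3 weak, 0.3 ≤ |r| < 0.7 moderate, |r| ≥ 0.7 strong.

r = -0.103 < 0 so the relationship is negative.
|r| = 0.103, which falls in the weak range.

weak negative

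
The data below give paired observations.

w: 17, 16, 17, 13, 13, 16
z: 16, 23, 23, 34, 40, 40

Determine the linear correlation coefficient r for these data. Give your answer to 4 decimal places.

-0.7003

n = 6, Σw = 92, Σz = 176, Σw² = 1428, Σz² = 5670, Σwz = 2633
nΣwz − ΣwΣz = 15798 − 16192 = -394
nΣw² − (Σw)² = 8568 − 8464 = 104; nΣz² − (Σz)² = 34020 − 30976 = 3044
r = -394 / √(104 × 3044) = -394 / 562.6509 ≈ -0.7003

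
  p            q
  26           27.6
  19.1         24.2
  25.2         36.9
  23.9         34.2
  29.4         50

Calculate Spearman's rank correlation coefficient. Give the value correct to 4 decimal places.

0.7000

Rank p: 4, 1, 3, 2, 5
Rank q: 2, 1, 4, 3, 5
d = rank(p) − rank(q): 2, 0, -1, -1, 0; Σd² = 6
ρ = 1 − 6Σd² / [n(n²−1)] = 1 − 6×6 / (5×24) = 1 − 36/120 ≈ 0.7000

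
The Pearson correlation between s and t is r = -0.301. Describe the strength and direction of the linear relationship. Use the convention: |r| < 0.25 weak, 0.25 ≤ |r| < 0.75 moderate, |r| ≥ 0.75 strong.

moderate negative

r = -0.301 < 0 so the relationship is negative.
|r| = 0.301, which falls in the moderate range.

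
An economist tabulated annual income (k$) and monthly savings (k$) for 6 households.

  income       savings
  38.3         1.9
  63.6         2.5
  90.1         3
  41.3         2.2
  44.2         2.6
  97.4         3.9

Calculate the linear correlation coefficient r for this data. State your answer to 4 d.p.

n = 6, Σx = 374.9, Σy = 16.1, Σx² = 26775.95, Σy² = 45.67, Σxy = 1087.71
nΣxy − ΣxΣy = 6526.26 − 6035.89 = 490.37
nΣx² − (Σx)² = 160655.7 − 140550.01 = 20105.69; nΣy² − (Σy)² = 274.02 − 259.21 = 14.81
r = 490.37 / √(20105.69 × 14.81) = 490.37 / 545.6787 ≈ 0.8986

0.8986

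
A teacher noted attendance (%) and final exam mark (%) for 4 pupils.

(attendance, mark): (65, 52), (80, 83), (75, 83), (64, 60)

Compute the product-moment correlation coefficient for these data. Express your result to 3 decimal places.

0.932

n = 4, Σx = 284, Σy = 278, Σx² = 20346, Σy² = 20082, Σxy = 20085
nΣxy − ΣxΣy = 80340 − 78952 = 1388
nΣx² − (Σx)² = 81384 − 80656 = 728; nΣy² − (Σy)² = 80328 − 77284 = 3044
r = 1388 / √(728 × 3044) = 1388 / 1488.6343 ≈ 0.932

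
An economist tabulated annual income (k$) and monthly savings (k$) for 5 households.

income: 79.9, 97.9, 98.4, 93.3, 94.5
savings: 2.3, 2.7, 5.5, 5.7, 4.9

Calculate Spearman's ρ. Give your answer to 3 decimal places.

0.300

Rank income: 1, 4, 5, 2, 3
Rank savings: 1, 2, 4, 5, 3
d = rank(income) − rank(savings): 0, 2, 1, -3, 0; Σd² = 14
ρ = 1 − 6Σd² / [n(n²−1)] = 1 − 6×14 / (5×24) = 1 − 84/120 ≈ 0.300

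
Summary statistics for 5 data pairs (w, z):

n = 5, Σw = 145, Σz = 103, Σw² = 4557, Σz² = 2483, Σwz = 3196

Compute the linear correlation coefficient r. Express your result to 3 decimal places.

0.586

r = (nΣwz − ΣwΣz) / √[(nΣw² − (Σw)²)(nΣz² − (Σz)²)]
Numerator: 5×3196 − 145×103 = 1045
Denominator: √[(22785 − 21025)(12415 − 10609)] = √[1760 × 1806] = 1782.8516
r = 1045 / 1782.8516 ≈ 0.586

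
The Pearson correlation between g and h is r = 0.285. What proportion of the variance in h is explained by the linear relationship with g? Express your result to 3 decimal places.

r² = (0.285)² = 0.081

0.081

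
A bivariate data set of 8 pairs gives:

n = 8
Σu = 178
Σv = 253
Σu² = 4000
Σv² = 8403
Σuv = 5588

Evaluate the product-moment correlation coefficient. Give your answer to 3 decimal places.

r = (nΣuv − ΣuΣv) / √[(nΣu² − (Σu)²)(nΣv² − (Σv)²)]
Numerator: 8×5588 − 178×253 = -330
Denominator: √[(32000 − 31684)(67224 − 64009)] = √[316 × 3215] = 1007.9385
r = -330 / 1007.9385 ≈ -0.327

-0.327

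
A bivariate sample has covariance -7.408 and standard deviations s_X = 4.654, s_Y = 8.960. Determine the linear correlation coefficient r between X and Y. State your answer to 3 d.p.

-0.178

r = Cov(X,Y) / (s_X · s_Y) = -7.408 / (4.654 × 8.960)
  = -7.408 / 41.6998 ≈ -0.178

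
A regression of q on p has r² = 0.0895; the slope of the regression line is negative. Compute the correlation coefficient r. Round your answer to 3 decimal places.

-0.299

|r| = √0.0895 = 0.299
The association is negative, so r = −0.299.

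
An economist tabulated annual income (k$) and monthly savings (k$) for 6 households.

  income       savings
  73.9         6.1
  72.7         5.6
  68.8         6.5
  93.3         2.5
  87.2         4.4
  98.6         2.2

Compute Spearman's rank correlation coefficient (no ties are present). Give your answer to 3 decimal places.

-0.943

Rank income: 3, 2, 1, 5, 4, 6
Rank savings: 5, 4, 6, 2, 3, 1
d = rank(income) − rank(savings): -2, -2, -5, 3, 1, 5; Σd² = 68
ρ = 1 − 6Σd² / [n(n²−1)] = 1 − 6×68 / (6×35) = 1 − 408/210 ≈ -0.943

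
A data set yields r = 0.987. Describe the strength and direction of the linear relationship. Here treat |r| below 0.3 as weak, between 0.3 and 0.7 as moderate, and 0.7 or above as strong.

strong positive

r = 0.987 > 0 so the relationship is positive.
|r| = 0.987, which falls in the strong range.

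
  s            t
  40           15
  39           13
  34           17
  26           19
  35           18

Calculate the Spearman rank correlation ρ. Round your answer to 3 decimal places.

-0.800

Rank s: 5, 4, 2, 1, 3
Rank t: 2, 1, 3, 5, 4
d = rank(s) − rank(t): 3, 3, -1, -4, -1; Σd² = 36
ρ = 1 − 6Σd² / [n(n²−1)] = 1 − 6×36 / (5×24) = 1 − 216/120 ≈ -0.800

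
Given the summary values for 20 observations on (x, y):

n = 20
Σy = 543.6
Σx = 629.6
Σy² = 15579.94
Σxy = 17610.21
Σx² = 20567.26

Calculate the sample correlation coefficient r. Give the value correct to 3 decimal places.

0.642

r = (nΣxy − ΣxΣy) / √[(nΣx² − (Σx)²)(nΣy² − (Σy)²)]
Numerator: 20×17610.21 − 629.6×543.6 = 9953.64
Denominator: √[(411345.2 − 396396.16)(311598.8 − 295500.96)] = √[14949.04 × 16097.84] = 15512.8094
r = 9953.64 / 15512.8094 ≈ 0.642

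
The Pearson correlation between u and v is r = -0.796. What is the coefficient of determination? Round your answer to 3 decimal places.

0.634

r² = (-0.796)² = 0.634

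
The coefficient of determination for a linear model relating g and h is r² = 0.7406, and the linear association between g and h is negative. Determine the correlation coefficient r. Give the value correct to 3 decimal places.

-0.861

|r| = √0.7406 = 0.861
The association is negative, so r = −0.861.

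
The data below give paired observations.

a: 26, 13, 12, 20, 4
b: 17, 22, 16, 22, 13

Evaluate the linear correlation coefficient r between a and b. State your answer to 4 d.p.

n = 5, Σa = 75, Σb = 90, Σa² = 1405, Σb² = 1682, Σab = 1412
nΣab − ΣaΣb = 7060 − 6750 = 310
nΣa² − (Σa)² = 7025 − 5625 = 1400; nΣb² − (Σb)² = 8410 − 8100 = 310
r = 310 / √(1400 × 310) = 310 / 658.7868 ≈ 0.4706

0.4706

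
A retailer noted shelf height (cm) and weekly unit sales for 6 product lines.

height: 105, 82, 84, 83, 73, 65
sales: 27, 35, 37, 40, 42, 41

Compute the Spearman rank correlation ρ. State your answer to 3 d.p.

Rank height: 6, 3, 5, 4, 2, 1
Rank sales: 1, 2, 3, 4, 6, 5
d = rank(height) − rank(sales): 5, 1, 2, 0, -4, -4; Σd² = 62
ρ = 1 − 6Σd² / [n(n²−1)] = 1 − 6×62 / (6×35) = 1 − 372/210 ≈ -0.771

-0.771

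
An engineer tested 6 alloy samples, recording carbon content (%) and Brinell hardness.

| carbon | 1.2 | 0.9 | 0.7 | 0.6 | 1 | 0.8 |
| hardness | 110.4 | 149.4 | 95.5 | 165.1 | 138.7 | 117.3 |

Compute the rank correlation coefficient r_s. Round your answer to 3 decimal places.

-0.257

Rank carbon: 6, 4, 2, 1, 5, 3
Rank hardness: 2, 5, 1, 6, 4, 3
d = rank(carbon) − rank(hardness): 4, -1, 1, -5, 1, 0; Σd² = 44
ρ = 1 − 6Σd² / [n(n²−1)] = 1 − 6×44 / (6×35) = 1 − 264/210 ≈ -0.257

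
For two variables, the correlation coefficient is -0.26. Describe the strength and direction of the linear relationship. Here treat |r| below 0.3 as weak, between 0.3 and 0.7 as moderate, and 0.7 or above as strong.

r = -0.26 < 0 so the relationship is negative.
|r| = 0.26, which falls in the weak range.

weak negative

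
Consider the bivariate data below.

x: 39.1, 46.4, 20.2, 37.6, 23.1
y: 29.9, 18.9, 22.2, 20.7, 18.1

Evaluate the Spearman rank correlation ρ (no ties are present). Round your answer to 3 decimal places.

Rank x: 4, 5, 1, 3, 2
Rank y: 5, 2, 4, 3, 1
d = rank(x) − rank(y): -1, 3, -3, 0, 1; Σd² = 20
ρ = 1 − 6Σd² / [n(n²−1)] = 1 − 6×20 / (5×24) = 1 − 120/120 ≈ 0.000

0.000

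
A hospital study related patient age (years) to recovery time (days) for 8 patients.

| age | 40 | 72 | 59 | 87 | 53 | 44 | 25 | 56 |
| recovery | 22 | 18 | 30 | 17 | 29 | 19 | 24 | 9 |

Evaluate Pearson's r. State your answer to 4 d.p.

-0.2762

n = 8, Σx = 436, Σy = 168, Σx² = 26340, Σy² = 3856, Σxy = 8902
nΣxy − ΣxΣy = 71216 − 73248 = -2032
nΣx² − (Σx)² = 210720 − 190096 = 20624; nΣy² − (Σy)² = 30848 − 28224 = 2624
r = -2032 / √(20624 × 2624) = -2032 / 7356.4513 ≈ -0.2762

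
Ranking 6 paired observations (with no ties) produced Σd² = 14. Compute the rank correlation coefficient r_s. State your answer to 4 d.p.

ρ = 1 − 6Σd² / [n(n²−1)] = 1 − 6×14 / (6×35)
  = 1 − 84/210 = 1 − 0.40000 ≈ 0.6000

0.6000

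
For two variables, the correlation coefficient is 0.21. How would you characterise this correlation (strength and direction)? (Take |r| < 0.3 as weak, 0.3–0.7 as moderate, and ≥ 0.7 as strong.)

r = 0.21 > 0 so the relationship is positive.
|r| = 0.21, which falls in the weak range.

weak positive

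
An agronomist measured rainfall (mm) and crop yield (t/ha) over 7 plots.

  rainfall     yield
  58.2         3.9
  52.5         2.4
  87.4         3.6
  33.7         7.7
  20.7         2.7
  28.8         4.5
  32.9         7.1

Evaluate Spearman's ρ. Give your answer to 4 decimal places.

Rank rainfall: 6, 5, 7, 4, 1, 2, 3
Rank yield: 4, 1, 3, 7, 2, 5, 6
d = rank(rainfall) − rank(yield): 2, 4, 4, -3, -1, -3, -3; Σd² = 64
ρ = 1 − 6Σd² / [n(n²−1)] = 1 − 6×64 / (7×48) = 1 − 384/336 ≈ -0.1429

-0.1429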